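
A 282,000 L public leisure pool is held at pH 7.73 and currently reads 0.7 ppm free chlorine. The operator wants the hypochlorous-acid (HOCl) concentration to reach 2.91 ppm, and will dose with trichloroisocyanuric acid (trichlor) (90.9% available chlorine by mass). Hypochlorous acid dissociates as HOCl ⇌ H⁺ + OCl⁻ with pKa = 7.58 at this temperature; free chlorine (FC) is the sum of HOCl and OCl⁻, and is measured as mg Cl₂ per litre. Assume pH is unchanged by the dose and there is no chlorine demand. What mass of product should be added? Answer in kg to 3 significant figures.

1.96 kg

[OCl⁻]/[HOCl] = 10^(pH − pKa) = 10^(7.73 − 7.58) = 1.413; fraction as HOCl = 1/(1 + 1.413) = 0.4145.
Free chlorine required for 2.91 ppm HOCl: 2.91 / 0.4145 = 7.02 ppm.
FC to add: 7.02 − 0.7 = 6.32 mg/L as Cl₂.
Cl₂ equivalent: 6.32 mg/L × 282,000 L = 1782 g.
Product at 90.9% available Cl: 1782 / 0.909 = 1961 g.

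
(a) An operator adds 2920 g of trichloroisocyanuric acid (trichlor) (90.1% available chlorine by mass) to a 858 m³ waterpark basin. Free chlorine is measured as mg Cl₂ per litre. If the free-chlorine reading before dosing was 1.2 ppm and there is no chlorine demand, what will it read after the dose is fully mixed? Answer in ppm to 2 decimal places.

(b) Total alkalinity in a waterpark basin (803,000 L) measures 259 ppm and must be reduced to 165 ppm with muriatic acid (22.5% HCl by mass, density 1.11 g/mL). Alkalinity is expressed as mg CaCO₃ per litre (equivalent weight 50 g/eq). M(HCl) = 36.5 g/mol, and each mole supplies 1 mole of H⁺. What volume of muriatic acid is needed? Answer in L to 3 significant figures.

(a) Volume: 858 m³ = 858,000 L.
(a) Available chlorine delivered: 2920 g × 0.901 = 2631 g as Cl₂.
(a) Concentration rise: 2631 g / 858,000 L = 3.066 mg/L = 3.07 ppm.
(a) Final FC: 1.2 + 3.07 = 4.27 ppm.

(b) Alkalinity to neutralize: (259 − 165) = 94 mg/L as CaCO₃ × 803,000 L = 75,480 g as CaCO₃.
(b) Equivalents of H⁺ required: 75,480 ÷ 50 g/eq = 1510 eq = 1510 mol HCl.
(b) Mass of HCl: 1510 × 36.5 = 55,100 g.
(b) Mass of 22.5% solution: 55,100 / 0.225 = 244,900 g.
(b) Volume: 244,900 g ÷ 1.11 g/mL = 220,600 mL.

(a) 4.27 ppm; (b) 221 L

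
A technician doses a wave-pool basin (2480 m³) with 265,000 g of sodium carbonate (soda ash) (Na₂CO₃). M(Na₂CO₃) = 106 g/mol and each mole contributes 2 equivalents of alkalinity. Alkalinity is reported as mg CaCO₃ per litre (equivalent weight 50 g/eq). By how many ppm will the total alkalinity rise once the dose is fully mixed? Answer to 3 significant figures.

Volume: 2480 m³ = 2,480,000 L.
Moles of Na₂CO₃: 265,000 g ÷ 106 g/mol = 2500 mol → 5000 eq of alkalinity.
As CaCO₃: 5000 eq × 50 g/eq = 250,000 g.
Rise: 250,000 g / 2,480,000 L × 1000 = 100.8 mg/L.

101 ppm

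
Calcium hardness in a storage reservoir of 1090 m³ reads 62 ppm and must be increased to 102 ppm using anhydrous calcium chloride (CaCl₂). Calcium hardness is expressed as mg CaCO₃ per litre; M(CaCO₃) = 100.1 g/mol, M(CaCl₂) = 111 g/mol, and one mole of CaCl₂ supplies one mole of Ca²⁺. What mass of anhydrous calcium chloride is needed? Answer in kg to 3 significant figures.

Volume: 1090 m³ = 1,090,000 L.
Hardness to add: (102 − 62) = 40 mg/L as CaCO₃ × 1,090,000 L = 43,600 g as CaCO₃.
Moles of Ca²⁺ (1 mol Ca²⁺ ≡ 1 mol CaCO₃): 43,600 / 100.1 g/mol = 435.6 mol.
Mass of CaCl₂: 435.6 × 111 = 48,350 g.

48.3 kg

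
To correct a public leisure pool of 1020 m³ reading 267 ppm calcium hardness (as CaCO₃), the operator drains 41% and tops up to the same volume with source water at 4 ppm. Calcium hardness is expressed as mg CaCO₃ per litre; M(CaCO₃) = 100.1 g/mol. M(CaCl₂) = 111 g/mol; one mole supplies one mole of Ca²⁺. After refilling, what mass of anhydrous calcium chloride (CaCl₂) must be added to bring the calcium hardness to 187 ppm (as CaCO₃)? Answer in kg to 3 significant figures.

31.5 kg

Volume: 1020 m³ = 1,020,000 L.
After draining 41% and refilling: 267 × 0.59 + 4 × 0.41 = 159.17 ppm.
Deficit to target: 187 − 159.17 = 27.83 mg/L.
As CaCO₃: 27.83 mg/L × 1,020,000 L = 28,390 g; ÷ 100.1 = 283.6 mol Ca²⁺.
Mass: 283.6 × 111 = 31,480 g.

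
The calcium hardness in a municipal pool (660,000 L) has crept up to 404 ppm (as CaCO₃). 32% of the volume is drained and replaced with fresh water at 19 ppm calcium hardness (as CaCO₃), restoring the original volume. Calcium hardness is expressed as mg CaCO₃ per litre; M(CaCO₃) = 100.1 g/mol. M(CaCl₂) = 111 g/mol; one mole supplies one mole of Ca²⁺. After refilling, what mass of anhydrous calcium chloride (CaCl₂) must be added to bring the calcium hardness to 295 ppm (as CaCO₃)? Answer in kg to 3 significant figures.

After draining 32% and refilling: 404 × 0.68 + 19 × 0.32 = 280.8 ppm.
Deficit to target: 295 − 280.8 = 14.2 mg/L.
As CaCO₃: 14.2 mg/L × 660,000 L = 9372 g; ÷ 100.1 = 93.63 mol Ca²⁺.
Mass: 93.63 × 111 = 10,390 g.

10.4 kg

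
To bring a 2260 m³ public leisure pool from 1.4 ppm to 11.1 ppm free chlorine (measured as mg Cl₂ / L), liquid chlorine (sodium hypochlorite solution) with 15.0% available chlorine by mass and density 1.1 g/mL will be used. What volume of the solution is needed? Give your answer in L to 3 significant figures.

Volume: 2260 m³ = 2,260,000 L.
Chlorine deficit: 11.1 − 1.4 = 9.7 ppm = 9.7 mg/L as Cl₂.
Cl₂ equivalent needed: 9.7 mg/L × 2,260,000 L = 21,920,000 mg = 21,920 g.
Product at 15.0% available chlorine: 21,920 / 0.15 = 146,100 g.
Volume at density 1.1 g/mL: 146,100 g ÷ 1.1 g/mL = 132,900 mL.

133 L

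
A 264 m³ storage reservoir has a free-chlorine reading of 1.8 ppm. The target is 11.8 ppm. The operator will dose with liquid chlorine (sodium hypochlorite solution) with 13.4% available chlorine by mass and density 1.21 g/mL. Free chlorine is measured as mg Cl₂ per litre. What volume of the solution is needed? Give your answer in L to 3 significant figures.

Volume: 264 m³ = 264,000 L.
Chlorine deficit: 11.8 − 1.8 = 10 ppm = 10 mg/L as Cl₂.
Cl₂ equivalent needed: 10 mg/L × 264,000 L = 2,640,000 mg = 2640 g.
Product at 13.4% available chlorine: 2640 / 0.134 = 19,700 g.
Volume at density 1.21 g/mL: 19,700 g ÷ 1.21 g/mL = 16,280 mL.

16.3 L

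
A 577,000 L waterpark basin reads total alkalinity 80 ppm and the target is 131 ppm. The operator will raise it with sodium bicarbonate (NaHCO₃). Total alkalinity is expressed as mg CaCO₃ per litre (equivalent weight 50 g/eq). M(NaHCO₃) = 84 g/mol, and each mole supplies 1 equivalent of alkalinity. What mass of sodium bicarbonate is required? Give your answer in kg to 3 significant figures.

Alkalinity to add: (131 − 80) = 51 mg/L as CaCO₃ × 577,000 L = 29,430 g as CaCO₃.
Equivalents: 29,430 g ÷ 50 g/eq = 588.5 eq.
NaHCO₃ supplies 1 eq per mole → 588.5 mol.
Mass: 588.5 mol × 84 g/mol = 49,440 g.

49.4 kg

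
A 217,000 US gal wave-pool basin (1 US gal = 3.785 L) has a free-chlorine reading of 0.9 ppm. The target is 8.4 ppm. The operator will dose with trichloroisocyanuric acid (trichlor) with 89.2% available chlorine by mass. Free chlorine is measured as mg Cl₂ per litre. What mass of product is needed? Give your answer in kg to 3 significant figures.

6.91 kg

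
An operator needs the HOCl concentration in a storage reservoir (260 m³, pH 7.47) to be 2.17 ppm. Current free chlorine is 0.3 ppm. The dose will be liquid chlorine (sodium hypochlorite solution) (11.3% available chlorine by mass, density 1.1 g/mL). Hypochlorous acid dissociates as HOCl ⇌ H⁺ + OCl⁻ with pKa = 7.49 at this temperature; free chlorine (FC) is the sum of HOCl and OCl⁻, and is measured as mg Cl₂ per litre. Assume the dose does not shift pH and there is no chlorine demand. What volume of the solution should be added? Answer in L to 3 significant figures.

Volume: 260 m³ = 260,000 L.
[OCl⁻]/[HOCl] = 10^(pH − pKa) = 10^(7.47 − 7.49) = 0.955; fraction as HOCl = 1/(1 + 0.955) = 0.5115.
Free chlorine required for 2.17 ppm HOCl: 2.17 / 0.5115 = 4.242 ppm.
FC to add: 4.242 − 0.3 = 3.942 mg/L as Cl₂.
Cl₂ equivalent: 3.942 mg/L × 260,000 L = 1025 g.
Product at 11.3% available Cl: 1025 / 0.113 = 9071 g.
Volume: 9071 g ÷ 1.1 g/mL = 8246 mL.

8.25 L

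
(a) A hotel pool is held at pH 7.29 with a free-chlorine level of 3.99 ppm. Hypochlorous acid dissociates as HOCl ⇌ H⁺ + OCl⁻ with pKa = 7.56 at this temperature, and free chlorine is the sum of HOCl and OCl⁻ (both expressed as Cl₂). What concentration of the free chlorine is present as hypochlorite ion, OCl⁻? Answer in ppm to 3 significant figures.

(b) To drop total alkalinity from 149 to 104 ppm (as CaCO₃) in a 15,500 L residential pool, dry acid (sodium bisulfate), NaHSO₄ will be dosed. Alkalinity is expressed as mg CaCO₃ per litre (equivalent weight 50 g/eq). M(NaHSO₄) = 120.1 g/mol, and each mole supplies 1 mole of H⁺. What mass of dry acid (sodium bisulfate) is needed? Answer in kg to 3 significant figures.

(a) [OCl⁻]/[HOCl] = 10^(pH − pKa) = 10^(7.29 − 7.56) = 10^-0.27 = 0.537.
(a) Fraction as HOCl = 1 / (1 + 0.537) = 0.6506.
(a) OCl⁻ = (1 − 0.6506) × 3.99 ppm = 1.394 ppm.

(b) Alkalinity to neutralize: (149 − 104) = 45 mg/L as CaCO₃ × 15,500 L = 697.5 g as CaCO₃.
(b) Equivalents of H⁺ required: 697.5 ÷ 50 g/eq = 13.95 eq = 13.95 mol NaHSO₄.
(b) Mass of NaHSO₄: 13.95 × 120.1 = 1675 g.

(a) 1.39 ppm; (b) 1.68 kg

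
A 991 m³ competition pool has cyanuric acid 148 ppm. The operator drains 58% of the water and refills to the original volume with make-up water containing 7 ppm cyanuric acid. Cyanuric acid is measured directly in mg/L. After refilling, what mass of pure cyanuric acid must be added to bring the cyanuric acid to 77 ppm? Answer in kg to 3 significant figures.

10.7 kg

Volume: 991 m³ = 991,000 L.
After draining 58% and refilling: 148 × 0.42 + 7 × 0.58 = 66.22 ppm.
Deficit to target: 77 − 66.22 = 10.78 mg/L.
Mass: 10.78 mg/L × 991,000 L = 10,680 g cyanuric acid.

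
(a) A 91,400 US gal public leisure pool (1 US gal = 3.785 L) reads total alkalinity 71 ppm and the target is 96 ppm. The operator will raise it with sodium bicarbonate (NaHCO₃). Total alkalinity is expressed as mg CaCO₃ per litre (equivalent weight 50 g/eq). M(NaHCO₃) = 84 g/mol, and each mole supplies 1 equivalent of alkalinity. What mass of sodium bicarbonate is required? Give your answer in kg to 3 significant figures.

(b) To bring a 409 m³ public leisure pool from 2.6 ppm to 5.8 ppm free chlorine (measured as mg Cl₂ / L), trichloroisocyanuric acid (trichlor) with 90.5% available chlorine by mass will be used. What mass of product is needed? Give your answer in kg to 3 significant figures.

(a) 14.5 kg; (b) 1.45 kg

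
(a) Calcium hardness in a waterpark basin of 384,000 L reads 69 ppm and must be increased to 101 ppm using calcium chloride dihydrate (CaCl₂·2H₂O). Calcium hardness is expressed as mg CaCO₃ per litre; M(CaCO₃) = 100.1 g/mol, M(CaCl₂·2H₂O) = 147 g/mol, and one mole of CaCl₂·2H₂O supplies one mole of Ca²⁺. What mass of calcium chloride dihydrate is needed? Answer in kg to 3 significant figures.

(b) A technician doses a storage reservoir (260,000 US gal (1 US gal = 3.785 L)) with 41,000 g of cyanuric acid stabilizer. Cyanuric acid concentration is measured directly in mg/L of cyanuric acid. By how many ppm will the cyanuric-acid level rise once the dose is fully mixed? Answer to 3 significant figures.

(a) Hardness to add: (101 − 69) = 32 mg/L as CaCO₃ × 384,000 L = 12,290 g as CaCO₃.
(a) Moles of Ca²⁺ (1 mol Ca²⁺ ≡ 1 mol CaCO₃): 12,290 / 100.1 g/mol = 122.8 mol.
(a) Mass of CaCl₂·2H₂O: 122.8 × 147 = 18,050 g.

(b) Volume: 260,000 US gal × 3.785 L/gal = 984,100 L.
(b) Rise: 41,000 g / 984,100 L × 1000 = 41.66 mg/L.

(a) 18.0 kg; (b) 41.7 ppm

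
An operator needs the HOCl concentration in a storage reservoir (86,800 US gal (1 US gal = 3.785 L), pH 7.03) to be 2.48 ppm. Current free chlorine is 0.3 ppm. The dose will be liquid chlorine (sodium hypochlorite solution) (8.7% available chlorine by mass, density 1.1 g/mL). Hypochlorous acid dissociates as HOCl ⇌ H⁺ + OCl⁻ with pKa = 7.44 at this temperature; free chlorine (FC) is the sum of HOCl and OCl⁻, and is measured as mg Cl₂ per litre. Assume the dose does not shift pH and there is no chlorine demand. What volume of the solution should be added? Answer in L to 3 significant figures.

10.8 L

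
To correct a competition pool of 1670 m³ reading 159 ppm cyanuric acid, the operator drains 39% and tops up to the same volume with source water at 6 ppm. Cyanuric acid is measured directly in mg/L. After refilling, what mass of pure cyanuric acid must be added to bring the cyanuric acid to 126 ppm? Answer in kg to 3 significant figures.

44.5 kg

Volume: 1670 m³ = 1,670,000 L.
After draining 39% and refilling: 159 × 0.61 + 6 × 0.39 = 99.33 ppm.
Deficit to target: 126 − 99.33 = 26.67 mg/L.
Mass: 26.67 mg/L × 1,670,000 L = 44,540 g cyanuric acid.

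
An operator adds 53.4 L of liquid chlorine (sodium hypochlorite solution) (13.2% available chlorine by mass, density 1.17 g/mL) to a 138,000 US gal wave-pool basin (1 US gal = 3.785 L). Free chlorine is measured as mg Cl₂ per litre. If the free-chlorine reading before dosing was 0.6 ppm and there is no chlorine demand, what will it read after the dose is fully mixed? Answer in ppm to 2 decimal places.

Volume: 138,000 US gal × 3.785 L/gal = 522,330 L.
Mass of solution: 53.4 L × 1000 mL/L × 1.17 g/mL = 62,480 g.
Available chlorine delivered: 62,480 g × 0.132 = 8247 g as Cl₂.
Concentration rise: 8247 g / 522,330 L = 15.79 mg/L = 15.79 ppm.
Final FC: 0.6 + 15.79 = 16.39 ppm.

16.39 ppm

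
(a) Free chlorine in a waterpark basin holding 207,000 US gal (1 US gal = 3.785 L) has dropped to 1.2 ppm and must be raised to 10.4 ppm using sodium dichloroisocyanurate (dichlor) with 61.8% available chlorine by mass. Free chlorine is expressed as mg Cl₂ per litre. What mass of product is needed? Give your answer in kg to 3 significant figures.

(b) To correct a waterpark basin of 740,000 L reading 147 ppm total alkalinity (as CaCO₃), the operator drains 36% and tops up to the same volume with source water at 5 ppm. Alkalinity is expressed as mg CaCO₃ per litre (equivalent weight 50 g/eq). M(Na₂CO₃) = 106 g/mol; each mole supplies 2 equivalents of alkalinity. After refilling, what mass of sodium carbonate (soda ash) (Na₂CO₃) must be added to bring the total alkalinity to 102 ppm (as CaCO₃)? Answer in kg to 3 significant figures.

(a) Volume: 207,000 US gal × 3.785 L/gal = 783,495 L.
(a) Chlorine deficit: 10.4 − 1.2 = 9.2 ppm = 9.2 mg/L as Cl₂.
(a) Cl₂ equivalent needed: 9.2 mg/L × 783,495 L = 7,208,000 mg = 7208 g.
(a) Product at 61.8% available chlorine: 7208 / 0.618 = 11,660 g.

(b) After draining 36% and refilling: 147 × 0.64 + 5 × 0.36 = 95.88 ppm.
(b) Deficit to target: 102 − 95.88 = 6.12 mg/L.
(b) As CaCO₃: 6.12 mg/L × 740,000 L = 4529 g; ÷ 50 g/eq ÷ 2 = 45.29 mol Na₂CO₃.
(b) Mass: 45.29 × 106 = 4801 g.

(a) 11.7 kg; (b) 4.80 kg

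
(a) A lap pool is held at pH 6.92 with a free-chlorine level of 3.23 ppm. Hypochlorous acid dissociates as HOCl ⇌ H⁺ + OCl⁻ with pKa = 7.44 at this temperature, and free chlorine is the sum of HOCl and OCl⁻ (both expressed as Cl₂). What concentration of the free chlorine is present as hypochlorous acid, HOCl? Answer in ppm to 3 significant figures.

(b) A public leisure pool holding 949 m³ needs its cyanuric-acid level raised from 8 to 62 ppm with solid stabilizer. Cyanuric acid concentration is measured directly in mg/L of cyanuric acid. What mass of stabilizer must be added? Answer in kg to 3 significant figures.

(a) 2.48 ppm; (b) 51.2 kg

(a) [OCl⁻]/[HOCl] = 10^(pH − pKa) = 10^(6.92 − 7.44) = 10^-0.52 = 0.302.
(a) Fraction as HOCl = 1 / (1 + 0.302) = 0.7681.
(a) HOCl = 0.7681 × 3.23 ppm = 2.481 ppm.

(b) Volume: 949 m³ = 949,000 L.
(b) CYA to add: (62 − 8) = 54 mg/L × 949,000 L = 51,250 g cyanuric acid.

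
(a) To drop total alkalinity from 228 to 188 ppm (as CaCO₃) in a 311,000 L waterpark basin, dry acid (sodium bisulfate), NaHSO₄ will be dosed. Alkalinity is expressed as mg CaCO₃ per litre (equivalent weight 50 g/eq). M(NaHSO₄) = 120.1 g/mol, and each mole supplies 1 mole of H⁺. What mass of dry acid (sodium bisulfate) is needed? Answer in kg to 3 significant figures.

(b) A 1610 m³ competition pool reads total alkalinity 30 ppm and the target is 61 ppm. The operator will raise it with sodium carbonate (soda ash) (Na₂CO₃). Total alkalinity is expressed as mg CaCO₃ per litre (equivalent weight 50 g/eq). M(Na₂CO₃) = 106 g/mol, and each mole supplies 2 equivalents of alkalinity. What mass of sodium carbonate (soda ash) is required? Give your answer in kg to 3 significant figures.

(a) Alkalinity to neutralize: (228 − 188) = 40 mg/L as CaCO₃ × 311,000 L = 12,440 g as CaCO₃.
(a) Equivalents of H⁺ required: 12,440 ÷ 50 g/eq = 248.8 eq = 248.8 mol NaHSO₄.
(a) Mass of NaHSO₄: 248.8 × 120.1 = 29,880 g.

(b) Volume: 1610 m³ = 1,610,000 L.
(b) Alkalinity to add: (61 − 30) = 31 mg/L as CaCO₃ × 1,610,000 L = 49,910 g as CaCO₃.
(b) Equivalents: 49,910 g ÷ 50 g/eq = 998.2 eq.
(b) Each mole of Na₂CO₃ supplies 2 eq, so 998.2 / 2 = 499.1 mol.
(b) Mass: 499.1 mol × 106 g/mol = 52,900 g.

(a) 29.9 kg; (b) 52.9 kg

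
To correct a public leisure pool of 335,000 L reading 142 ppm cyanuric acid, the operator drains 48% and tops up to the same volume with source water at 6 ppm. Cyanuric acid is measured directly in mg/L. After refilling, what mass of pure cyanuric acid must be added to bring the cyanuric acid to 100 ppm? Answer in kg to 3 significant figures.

After draining 48% and refilling: 142 × 0.52 + 6 × 0.48 = 76.72 ppm.
Deficit to target: 100 − 76.72 = 23.28 mg/L.
Mass: 23.28 mg/L × 335,000 L = 7799 g cyanuric acid.

7.80 kg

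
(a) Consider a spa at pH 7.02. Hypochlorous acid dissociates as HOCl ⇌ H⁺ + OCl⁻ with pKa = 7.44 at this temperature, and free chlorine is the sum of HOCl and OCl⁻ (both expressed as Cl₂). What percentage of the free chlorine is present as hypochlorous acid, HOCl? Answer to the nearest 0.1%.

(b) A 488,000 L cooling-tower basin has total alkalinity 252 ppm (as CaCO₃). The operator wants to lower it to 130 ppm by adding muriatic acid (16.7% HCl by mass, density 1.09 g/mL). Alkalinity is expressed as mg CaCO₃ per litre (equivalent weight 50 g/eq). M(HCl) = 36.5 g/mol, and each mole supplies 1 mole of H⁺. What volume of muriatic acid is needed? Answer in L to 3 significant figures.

(a) 72.5%; (b) 239 L

(a) [OCl⁻]/[HOCl] = 10^(pH − pKa) = 10^(7.02 − 7.44) = 10^-0.42 = 0.3802.
(a) Fraction as HOCl = 1 / (1 + 0.3802) = 0.7245.

(b) Alkalinity to neutralize: (252 − 130) = 122 mg/L as CaCO₃ × 488,000 L = 59,540 g as CaCO₃.
(b) Equivalents of H⁺ required: 59,540 ÷ 50 g/eq = 1191 eq = 1191 mol HCl.
(b) Mass of HCl: 1191 × 36.5 = 43,460 g.
(b) Mass of 16.7% solution: 43,460 / 0.167 = 260,200 g.
(b) Volume: 260,200 g ÷ 1.09 g/mL = 238,800 mL.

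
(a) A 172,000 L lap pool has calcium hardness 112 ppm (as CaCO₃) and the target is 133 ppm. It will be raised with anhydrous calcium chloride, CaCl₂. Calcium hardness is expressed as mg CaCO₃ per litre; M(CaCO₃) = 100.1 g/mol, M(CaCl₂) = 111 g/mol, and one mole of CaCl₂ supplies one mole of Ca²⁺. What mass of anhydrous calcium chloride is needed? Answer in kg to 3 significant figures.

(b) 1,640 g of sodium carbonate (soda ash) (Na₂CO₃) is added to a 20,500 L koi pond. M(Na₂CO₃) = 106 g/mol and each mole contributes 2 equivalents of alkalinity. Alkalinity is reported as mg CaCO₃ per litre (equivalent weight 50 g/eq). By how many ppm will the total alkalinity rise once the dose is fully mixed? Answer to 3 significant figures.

(a) Hardness to add: (133 − 112) = 21 mg/L as CaCO₃ × 172,000 L = 3612 g as CaCO₃.
(a) Moles of Ca²⁺ (1 mol Ca²⁺ ≡ 1 mol CaCO₃): 3612 / 100.1 g/mol = 36.08 mol.
(a) Mass of CaCl₂: 36.08 × 111 = 4005 g.

(b) Moles of Na₂CO₃: 1,640 g ÷ 106 g/mol = 15.47 mol → 30.94 eq of alkalinity.
(b) As CaCO₃: 30.94 eq × 50 g/eq = 1547 g.
(b) Rise: 1547 g / 20,500 L × 1000 = 75.47 mg/L.

(a) 4.01 kg; (b) 75.5 ppm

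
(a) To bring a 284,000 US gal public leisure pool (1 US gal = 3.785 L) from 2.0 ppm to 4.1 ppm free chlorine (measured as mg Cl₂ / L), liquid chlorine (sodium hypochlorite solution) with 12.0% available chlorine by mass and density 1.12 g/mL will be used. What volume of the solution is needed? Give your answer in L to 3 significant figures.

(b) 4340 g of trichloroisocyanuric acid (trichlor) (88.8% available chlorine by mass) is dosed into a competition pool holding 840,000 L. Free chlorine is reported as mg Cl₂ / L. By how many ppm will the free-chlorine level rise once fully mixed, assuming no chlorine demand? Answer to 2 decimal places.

(a) 16.8 L; (b) 4.59 ppm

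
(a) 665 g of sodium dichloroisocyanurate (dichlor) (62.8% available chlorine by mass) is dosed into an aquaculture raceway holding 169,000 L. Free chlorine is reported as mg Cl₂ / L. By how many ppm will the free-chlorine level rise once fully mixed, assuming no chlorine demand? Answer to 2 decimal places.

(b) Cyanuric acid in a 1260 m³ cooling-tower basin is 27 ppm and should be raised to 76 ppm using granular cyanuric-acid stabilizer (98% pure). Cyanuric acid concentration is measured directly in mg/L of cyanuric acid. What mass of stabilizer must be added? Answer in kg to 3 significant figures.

(a) 2.47 ppm; (b) 63.0 kg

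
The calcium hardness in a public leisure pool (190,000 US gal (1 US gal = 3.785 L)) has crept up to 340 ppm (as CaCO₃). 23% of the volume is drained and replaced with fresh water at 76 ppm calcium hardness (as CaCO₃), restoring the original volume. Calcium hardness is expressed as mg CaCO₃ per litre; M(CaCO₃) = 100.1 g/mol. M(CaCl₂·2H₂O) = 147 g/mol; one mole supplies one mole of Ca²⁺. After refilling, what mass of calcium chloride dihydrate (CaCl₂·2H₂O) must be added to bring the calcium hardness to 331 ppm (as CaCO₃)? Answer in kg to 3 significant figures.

54.6 kg

Volume: 190,000 US gal × 3.785 L/gal = 719,150 L.
After draining 23% and refilling: 340 × 0.77 + 76 × 0.23 = 279.28 ppm.
Deficit to target: 331 − 279.28 = 51.72 mg/L.
As CaCO₃: 51.72 mg/L × 719,150 L = 37,190 g; ÷ 100.1 = 371.6 mol Ca²⁺.
Mass: 371.6 × 147 = 54,620 g.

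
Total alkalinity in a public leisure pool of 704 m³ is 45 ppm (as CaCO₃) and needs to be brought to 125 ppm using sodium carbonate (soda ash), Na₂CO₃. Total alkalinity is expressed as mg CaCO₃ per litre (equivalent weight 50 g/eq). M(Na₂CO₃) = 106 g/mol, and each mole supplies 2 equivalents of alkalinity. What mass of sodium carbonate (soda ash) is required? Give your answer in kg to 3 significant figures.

59.7 kg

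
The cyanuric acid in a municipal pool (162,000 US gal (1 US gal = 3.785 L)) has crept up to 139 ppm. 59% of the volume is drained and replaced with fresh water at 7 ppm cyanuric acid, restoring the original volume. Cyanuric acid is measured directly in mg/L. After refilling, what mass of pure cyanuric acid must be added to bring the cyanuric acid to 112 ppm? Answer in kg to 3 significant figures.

Volume: 162,000 US gal × 3.785 L/gal = 613,170 L.
After draining 59% and refilling: 139 × 0.41 + 7 × 0.59 = 61.12 ppm.
Deficit to target: 112 − 61.12 = 50.88 mg/L.
Mass: 50.88 mg/L × 613,170 L = 31,200 g cyanuric acid.

31.2 kg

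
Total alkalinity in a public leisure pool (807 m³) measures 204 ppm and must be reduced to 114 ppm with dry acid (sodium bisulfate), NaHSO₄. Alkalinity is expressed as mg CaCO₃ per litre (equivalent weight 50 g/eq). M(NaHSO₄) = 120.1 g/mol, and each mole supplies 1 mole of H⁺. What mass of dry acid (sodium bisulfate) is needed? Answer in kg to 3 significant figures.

Volume: 807 m³ = 807,000 L.
Alkalinity to neutralize: (204 − 114) = 90 mg/L as CaCO₃ × 807,000 L = 72,630 g as CaCO₃.
Equivalents of H⁺ required: 72,630 ÷ 50 g/eq = 1453 eq = 1453 mol NaHSO₄.
Mass of NaHSO₄: 1453 × 120.1 = 174,500 g.

174 kg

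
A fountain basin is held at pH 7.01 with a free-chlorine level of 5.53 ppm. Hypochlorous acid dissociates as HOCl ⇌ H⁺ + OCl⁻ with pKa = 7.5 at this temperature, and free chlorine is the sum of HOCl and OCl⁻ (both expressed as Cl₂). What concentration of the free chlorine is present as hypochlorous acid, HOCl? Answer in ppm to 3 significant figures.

4.18 ppm

[OCl⁻]/[HOCl] = 10^(pH − pKa) = 10^(7.01 − 7.5) = 10^-0.49 = 0.3236.
Fraction as HOCl = 1 / (1 + 0.3236) = 0.7555.
HOCl = 0.7555 × 5.53 ppm = 4.178 ppm.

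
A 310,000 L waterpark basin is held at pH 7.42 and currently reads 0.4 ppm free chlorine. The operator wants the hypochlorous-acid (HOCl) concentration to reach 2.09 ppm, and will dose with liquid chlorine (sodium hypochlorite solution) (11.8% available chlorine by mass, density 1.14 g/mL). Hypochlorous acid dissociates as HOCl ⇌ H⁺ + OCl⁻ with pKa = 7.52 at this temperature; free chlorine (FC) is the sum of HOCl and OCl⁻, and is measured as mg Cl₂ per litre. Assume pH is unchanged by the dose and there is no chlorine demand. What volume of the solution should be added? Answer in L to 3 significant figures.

[OCl⁻]/[HOCl] = 10^(pH − pKa) = 10^(7.42 − 7.52) = 0.7943; fraction as HOCl = 1/(1 + 0.7943) = 0.5573.
Free chlorine required for 2.09 ppm HOCl: 2.09 / 0.5573 = 3.75 ppm.
FC to add: 3.75 − 0.4 = 3.35 mg/L as Cl₂.
Cl₂ equivalent: 3.35 mg/L × 310,000 L = 1039 g.
Product at 11.8% available Cl: 1039 / 0.118 = 8801 g.
Volume: 8801 g ÷ 1.14 g/mL = 7720 mL.

7.72 L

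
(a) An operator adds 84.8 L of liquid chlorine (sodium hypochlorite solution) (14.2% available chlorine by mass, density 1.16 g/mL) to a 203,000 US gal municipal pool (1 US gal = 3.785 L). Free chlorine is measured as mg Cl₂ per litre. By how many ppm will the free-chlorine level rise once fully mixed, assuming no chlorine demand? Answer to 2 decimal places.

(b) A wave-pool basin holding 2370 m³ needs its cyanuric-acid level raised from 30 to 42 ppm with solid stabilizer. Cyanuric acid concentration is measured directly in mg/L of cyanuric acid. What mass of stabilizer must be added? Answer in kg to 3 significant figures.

(a) 18.18 ppm; (b) 28.4 kg

(a) Volume: 203,000 US gal × 3.785 L/gal = 768,355 L.
(a) Mass of solution: 84.8 L × 1000 mL/L × 1.16 g/mL = 98,370 g.
(a) Available chlorine delivered: 98,370 g × 0.142 = 13,970 g as Cl₂.
(a) Concentration rise: 13,970 g / 768,355 L = 18.18 mg/L = 18.18 ppm.

(b) Volume: 2370 m³ = 2,370,000 L.
(b) CYA to add: (42 − 30) = 12 mg/L × 2,370,000 L = 28,440 g cyanuric acid.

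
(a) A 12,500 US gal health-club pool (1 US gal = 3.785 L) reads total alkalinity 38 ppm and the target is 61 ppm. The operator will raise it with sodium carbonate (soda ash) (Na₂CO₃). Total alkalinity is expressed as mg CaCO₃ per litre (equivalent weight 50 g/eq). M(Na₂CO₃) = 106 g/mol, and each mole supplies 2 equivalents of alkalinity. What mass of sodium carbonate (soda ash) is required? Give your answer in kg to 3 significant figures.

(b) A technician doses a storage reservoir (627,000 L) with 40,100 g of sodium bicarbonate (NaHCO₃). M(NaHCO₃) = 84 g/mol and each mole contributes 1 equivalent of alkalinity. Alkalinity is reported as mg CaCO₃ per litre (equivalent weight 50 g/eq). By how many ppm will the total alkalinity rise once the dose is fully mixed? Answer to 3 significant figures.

(a) 1.15 kg; (b) 38.1 ppm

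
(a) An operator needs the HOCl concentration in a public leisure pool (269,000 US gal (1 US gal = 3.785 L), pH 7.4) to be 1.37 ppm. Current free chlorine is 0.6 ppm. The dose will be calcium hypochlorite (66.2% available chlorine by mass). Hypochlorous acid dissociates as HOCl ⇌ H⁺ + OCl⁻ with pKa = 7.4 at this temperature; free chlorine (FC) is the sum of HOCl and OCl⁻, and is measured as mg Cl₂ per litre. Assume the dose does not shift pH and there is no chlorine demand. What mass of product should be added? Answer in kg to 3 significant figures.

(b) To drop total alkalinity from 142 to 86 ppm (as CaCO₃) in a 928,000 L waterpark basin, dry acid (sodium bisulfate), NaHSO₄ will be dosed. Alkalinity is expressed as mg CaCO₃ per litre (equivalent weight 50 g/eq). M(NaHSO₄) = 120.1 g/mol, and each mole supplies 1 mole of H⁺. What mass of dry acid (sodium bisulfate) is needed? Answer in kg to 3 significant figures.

(a) 3.29 kg; (b) 125 kg

(a) Volume: 269,000 US gal × 3.785 L/gal = 1,018,165 L.
(a) [OCl⁻]/[HOCl] = 10^(pH − pKa) = 10^(7.4 − 7.4) = 1; fraction as HOCl = 1/(1 + 1) = 0.5.
(a) Free chlorine required for 1.37 ppm HOCl: 1.37 / 0.5 = 2.74 ppm.
(a) FC to add: 2.74 − 0.6 = 2.14 mg/L as Cl₂.
(a) Cl₂ equivalent: 2.14 mg/L × 1,018,165 L = 2179 g.
(a) Product at 66.2% available Cl: 2179 / 0.662 = 3291 g.

(b) Alkalinity to neutralize: (142 − 86) = 56 mg/L as CaCO₃ × 928,000 L = 51,970 g as CaCO₃.
(b) Equivalents of H⁺ required: 51,970 ÷ 50 g/eq = 1039 eq = 1039 mol NaHSO₄.
(b) Mass of NaHSO₄: 1039 × 120.1 = 124,800 g.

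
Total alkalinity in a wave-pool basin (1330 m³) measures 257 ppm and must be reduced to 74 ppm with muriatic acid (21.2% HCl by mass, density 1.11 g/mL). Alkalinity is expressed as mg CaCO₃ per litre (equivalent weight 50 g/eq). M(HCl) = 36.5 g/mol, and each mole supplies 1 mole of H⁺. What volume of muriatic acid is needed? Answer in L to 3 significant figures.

Volume: 1330 m³ = 1,330,000 L.
Alkalinity to neutralize: (257 − 74) = 183 mg/L as CaCO₃ × 1,330,000 L = 243,400 g as CaCO₃.
Equivalents of H⁺ required: 243,400 ÷ 50 g/eq = 4868 eq = 4868 mol HCl.
Mass of HCl: 4868 × 36.5 = 177,700 g.
Mass of 21.2% solution: 177,700 / 0.212 = 838,100 g.
Volume: 838,100 g ÷ 1.11 g/mL = 755,000 mL.

755 L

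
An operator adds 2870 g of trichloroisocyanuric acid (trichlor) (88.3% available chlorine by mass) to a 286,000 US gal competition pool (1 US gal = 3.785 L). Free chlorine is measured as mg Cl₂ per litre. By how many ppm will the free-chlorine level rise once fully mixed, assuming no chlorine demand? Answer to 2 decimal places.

2.34 ppm

Volume: 286,000 US gal × 3.785 L/gal = 1,082,510 L.
Available chlorine delivered: 2870 g × 0.883 = 2534 g as Cl₂.
Concentration rise: 2534 g / 1,082,510 L = 2.341 mg/L = 2.34 ppm.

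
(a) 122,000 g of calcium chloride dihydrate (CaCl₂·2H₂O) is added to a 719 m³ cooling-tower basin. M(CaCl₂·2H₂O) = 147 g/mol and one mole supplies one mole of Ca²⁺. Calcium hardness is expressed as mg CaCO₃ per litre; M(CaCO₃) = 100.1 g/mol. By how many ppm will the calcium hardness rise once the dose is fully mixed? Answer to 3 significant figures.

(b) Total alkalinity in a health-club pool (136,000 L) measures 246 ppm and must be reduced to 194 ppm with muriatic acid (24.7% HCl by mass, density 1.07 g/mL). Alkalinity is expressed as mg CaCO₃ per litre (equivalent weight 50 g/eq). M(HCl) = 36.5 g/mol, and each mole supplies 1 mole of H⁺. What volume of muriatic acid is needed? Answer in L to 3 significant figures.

(a) 116 ppm; (b) 19.5 L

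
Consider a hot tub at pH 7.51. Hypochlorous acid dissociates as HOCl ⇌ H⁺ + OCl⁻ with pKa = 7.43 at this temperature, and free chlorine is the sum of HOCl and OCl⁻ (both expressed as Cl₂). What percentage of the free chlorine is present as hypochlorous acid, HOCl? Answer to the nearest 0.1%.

45.4%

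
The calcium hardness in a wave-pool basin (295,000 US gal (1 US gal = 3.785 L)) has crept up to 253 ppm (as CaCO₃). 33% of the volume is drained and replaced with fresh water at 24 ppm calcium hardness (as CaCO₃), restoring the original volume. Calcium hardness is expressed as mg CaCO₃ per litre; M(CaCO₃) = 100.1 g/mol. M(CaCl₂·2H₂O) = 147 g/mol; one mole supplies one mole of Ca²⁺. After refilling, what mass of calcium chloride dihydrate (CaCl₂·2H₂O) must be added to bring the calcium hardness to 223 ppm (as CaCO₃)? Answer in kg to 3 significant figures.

Volume: 295,000 US gal × 3.785 L/gal = 1,116,575 L.
After draining 33% and refilling: 253 × 0.67 + 24 × 0.33 = 177.43 ppm.
Deficit to target: 223 − 177.43 = 45.57 mg/L.
As CaCO₃: 45.57 mg/L × 1,116,575 L = 50,880 g; ÷ 100.1 = 508.3 mol Ca²⁺.
Mass: 508.3 × 147 = 74,720 g.

74.7 kg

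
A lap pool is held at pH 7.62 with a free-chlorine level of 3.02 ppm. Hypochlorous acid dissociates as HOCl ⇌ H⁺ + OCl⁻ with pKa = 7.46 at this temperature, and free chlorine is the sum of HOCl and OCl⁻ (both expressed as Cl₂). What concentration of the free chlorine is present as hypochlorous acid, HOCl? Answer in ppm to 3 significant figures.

[OCl⁻]/[HOCl] = 10^(pH − pKa) = 10^(7.62 − 7.46) = 10^0.16 = 1.445.
Fraction as HOCl = 1 / (1 + 1.445) = 0.4089.
HOCl = 0.4089 × 3.02 ppm = 1.235 ppm.

1.23 ppm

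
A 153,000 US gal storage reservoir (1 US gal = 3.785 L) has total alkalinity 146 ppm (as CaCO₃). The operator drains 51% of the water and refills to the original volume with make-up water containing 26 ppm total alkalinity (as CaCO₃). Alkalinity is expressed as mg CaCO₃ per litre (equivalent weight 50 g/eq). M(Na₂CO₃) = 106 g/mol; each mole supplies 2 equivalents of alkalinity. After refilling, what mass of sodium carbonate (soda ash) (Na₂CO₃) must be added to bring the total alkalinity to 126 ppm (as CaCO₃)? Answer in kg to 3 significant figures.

Volume: 153,000 US gal × 3.785 L/gal = 579,105 L.
After draining 51% and refilling: 146 × 0.49 + 26 × 0.51 = 84.8 ppm.
Deficit to target: 126 − 84.8 = 41.2 mg/L.
As CaCO₃: 41.2 mg/L × 579,105 L = 23,860 g; ÷ 50 g/eq ÷ 2 = 238.6 mol Na₂CO₃.
Mass: 238.6 × 106 = 25,290 g.

25.3 kg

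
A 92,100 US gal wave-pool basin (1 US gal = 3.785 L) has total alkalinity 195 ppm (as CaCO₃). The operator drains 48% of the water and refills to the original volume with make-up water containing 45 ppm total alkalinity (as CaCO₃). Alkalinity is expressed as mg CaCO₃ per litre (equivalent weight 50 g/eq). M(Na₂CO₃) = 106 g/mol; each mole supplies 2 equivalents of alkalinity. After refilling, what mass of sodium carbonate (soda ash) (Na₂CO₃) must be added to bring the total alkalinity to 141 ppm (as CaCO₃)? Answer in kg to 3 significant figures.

6.65 kg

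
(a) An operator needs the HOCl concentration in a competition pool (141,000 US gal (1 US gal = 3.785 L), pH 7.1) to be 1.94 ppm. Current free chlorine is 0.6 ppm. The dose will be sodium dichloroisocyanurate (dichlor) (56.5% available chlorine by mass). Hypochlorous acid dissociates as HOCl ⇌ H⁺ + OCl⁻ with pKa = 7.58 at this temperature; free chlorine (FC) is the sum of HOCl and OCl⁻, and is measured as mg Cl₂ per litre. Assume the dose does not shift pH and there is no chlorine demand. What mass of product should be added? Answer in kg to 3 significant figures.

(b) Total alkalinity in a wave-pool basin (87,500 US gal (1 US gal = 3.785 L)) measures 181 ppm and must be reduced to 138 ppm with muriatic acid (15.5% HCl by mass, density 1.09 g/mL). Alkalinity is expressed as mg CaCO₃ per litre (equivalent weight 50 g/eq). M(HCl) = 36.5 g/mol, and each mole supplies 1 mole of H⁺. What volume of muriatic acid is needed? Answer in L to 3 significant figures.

(a) Volume: 141,000 US gal × 3.785 L/gal = 533,685 L.
(a) [OCl⁻]/[HOCl] = 10^(pH − pKa) = 10^(7.1 − 7.58) = 0.3311; fraction as HOCl = 1/(1 + 0.3311) = 0.7512.
(a) Free chlorine required for 1.94 ppm HOCl: 1.94 / 0.7512 = 2.582 ppm.
(a) FC to add: 2.582 − 0.6 = 1.982 mg/L as Cl₂.
(a) Cl₂ equivalent: 1.982 mg/L × 533,685 L = 1058 g.
(a) Product at 56.5% available Cl: 1058 / 0.565 = 1873 g.

(b) Volume: 87,500 US gal × 3.785 L/gal = 331,188 L.
(b) Alkalinity to neutralize: (181 − 138) = 43 mg/L as CaCO₃ × 331,188 L = 14,240 g as CaCO₃.
(b) Equivalents of H⁺ required: 14,240 ÷ 50 g/eq = 284.8 eq = 284.8 mol HCl.
(b) Mass of HCl: 284.8 × 36.5 = 10,400 g.
(b) Mass of 15.5% solution: 10,400 / 0.155 = 67,070 g.
(b) Volume: 67,070 g ÷ 1.09 g/mL = 61,530 mL.

(a) 1.87 kg; (b) 61.5 L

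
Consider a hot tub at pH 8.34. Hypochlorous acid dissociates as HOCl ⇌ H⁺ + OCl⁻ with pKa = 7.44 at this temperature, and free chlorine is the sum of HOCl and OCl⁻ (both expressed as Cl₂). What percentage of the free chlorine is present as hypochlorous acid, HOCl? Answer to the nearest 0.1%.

[OCl⁻]/[HOCl] = 10^(pH − pKa) = 10^(8.34 − 7.44) = 10^0.90 = 7.943.
Fraction as HOCl = 1 / (1 + 7.943) = 0.1118.

11.2%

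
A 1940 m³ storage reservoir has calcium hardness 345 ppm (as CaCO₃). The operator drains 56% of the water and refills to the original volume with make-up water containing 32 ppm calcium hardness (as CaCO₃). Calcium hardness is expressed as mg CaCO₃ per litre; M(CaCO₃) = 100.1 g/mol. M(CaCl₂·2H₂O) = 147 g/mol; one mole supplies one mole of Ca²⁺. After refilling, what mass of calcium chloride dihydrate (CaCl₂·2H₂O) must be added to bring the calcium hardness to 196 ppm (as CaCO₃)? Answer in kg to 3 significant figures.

Volume: 1940 m³ = 1,940,000 L.
After draining 56% and refilling: 345 × 0.44 + 32 × 0.56 = 169.72 ppm.
Deficit to target: 196 − 169.72 = 26.28 mg/L.
As CaCO₃: 26.28 mg/L × 1,940,000 L = 50,980 g; ÷ 100.1 = 509.3 mol Ca²⁺.
Mass: 509.3 × 147 = 74,870 g.

74.9 kg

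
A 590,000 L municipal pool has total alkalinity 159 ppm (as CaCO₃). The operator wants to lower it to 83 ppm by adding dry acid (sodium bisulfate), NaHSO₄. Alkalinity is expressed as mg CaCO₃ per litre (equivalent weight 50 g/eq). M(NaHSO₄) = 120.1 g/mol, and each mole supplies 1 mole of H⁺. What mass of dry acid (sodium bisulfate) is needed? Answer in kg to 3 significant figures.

108 kg

Alkalinity to neutralize: (159 − 83) = 76 mg/L as CaCO₃ × 590,000 L = 44,840 g as CaCO₃.
Equivalents of H⁺ required: 44,840 ÷ 50 g/eq = 896.8 eq = 896.8 mol NaHSO₄.
Mass of NaHSO₄: 896.8 × 120.1 = 107,700 g.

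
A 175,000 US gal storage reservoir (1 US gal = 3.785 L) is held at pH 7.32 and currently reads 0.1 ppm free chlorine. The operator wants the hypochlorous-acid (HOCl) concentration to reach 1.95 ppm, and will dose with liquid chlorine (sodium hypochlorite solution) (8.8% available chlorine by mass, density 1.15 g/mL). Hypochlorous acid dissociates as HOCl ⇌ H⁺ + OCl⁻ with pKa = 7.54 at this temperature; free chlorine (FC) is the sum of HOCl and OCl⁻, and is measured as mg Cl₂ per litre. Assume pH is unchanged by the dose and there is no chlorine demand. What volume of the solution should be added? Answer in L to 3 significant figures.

19.8 L

Volume: 175,000 US gal × 3.785 L/gal = 662,375 L.
[OCl⁻]/[HOCl] = 10^(pH − pKa) = 10^(7.32 − 7.54) = 0.6026; fraction as HOCl = 1/(1 + 0.6026) = 0.624.
Free chlorine required for 1.95 ppm HOCl: 1.95 / 0.624 = 3.125 ppm.
FC to add: 3.125 − 0.1 = 3.025 mg/L as Cl₂.
Cl₂ equivalent: 3.025 mg/L × 662,375 L = 2004 g.
Product at 8.8% available Cl: 2004 / 0.088 = 22,770 g.
Volume: 22,770 g ÷ 1.15 g/mL = 19,800 mL.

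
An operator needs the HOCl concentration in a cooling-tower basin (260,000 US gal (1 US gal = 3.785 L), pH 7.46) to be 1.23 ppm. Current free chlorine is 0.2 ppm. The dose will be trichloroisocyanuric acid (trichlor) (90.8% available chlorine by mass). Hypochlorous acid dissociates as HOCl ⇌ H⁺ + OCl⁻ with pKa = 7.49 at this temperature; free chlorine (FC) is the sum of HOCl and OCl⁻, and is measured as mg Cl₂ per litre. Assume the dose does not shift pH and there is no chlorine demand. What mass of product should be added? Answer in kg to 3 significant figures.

2.36 kg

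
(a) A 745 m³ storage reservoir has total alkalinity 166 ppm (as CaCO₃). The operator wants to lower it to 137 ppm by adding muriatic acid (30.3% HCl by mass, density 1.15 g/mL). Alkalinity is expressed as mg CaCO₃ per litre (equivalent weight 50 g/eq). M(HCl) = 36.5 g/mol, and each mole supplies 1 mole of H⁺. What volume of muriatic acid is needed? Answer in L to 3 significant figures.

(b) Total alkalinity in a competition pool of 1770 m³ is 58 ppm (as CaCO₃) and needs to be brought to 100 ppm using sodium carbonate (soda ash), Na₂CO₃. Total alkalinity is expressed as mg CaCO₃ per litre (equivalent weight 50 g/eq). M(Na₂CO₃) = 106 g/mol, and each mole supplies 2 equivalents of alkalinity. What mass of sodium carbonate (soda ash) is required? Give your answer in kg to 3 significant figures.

(a) Volume: 745 m³ = 745,000 L.
(a) Alkalinity to neutralize: (166 − 137) = 29 mg/L as CaCO₃ × 745,000 L = 21,600 g as CaCO₃.
(a) Equivalents of H⁺ required: 21,600 ÷ 50 g/eq = 432.1 eq = 432.1 mol HCl.
(a) Mass of HCl: 432.1 × 36.5 = 15,770 g.
(a) Mass of 30.3% solution: 15,770 / 0.303 = 52,050 g.
(a) Volume: 52,050 g ÷ 1.15 g/mL = 45,260 mL.

(b) Volume: 1770 m³ = 1,770,000 L.
(b) Alkalinity to add: (100 − 58) = 42 mg/L as CaCO₃ × 1,770,000 L = 74,340 g as CaCO₃.
(b) Equivalents: 74,340 g ÷ 50 g/eq = 1487 eq.
(b) Each mole of Na₂CO₃ supplies 2 eq, so 1487 / 2 = 743.4 mol.
(b) Mass: 743.4 mol × 106 g/mol = 78,800 g.

(a) 45.3 L; (b) 78.8 kg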